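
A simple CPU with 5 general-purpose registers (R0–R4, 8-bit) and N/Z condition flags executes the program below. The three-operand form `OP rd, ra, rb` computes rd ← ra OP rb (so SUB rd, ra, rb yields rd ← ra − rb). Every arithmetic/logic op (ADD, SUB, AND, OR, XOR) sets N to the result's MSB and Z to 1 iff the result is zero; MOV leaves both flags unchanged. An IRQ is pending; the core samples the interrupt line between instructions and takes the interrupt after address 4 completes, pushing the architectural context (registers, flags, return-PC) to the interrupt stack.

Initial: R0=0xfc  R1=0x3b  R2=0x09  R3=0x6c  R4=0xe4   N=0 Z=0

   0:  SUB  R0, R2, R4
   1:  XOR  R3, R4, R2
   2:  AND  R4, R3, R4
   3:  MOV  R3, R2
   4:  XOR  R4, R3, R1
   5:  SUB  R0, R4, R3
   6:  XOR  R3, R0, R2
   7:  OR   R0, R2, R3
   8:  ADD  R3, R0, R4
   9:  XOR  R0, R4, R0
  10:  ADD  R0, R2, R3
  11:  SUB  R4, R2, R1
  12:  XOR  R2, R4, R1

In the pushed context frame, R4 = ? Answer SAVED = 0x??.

SAVED = 0x32

after  0: R0=0x25 R1=0x3b R2=0x09 R3=0x6c R4=0xe4  N=0 Z=0
after  1: R0=0x25 R1=0x3b R2=0x09 R3=0xed R4=0xe4  N=1 Z=0
after  2: R0=0x25 R1=0x3b R2=0x09 R3=0xed R4=0xe4  N=1 Z=0
after  3: R0=0x25 R1=0x3b R2=0x09 R3=0x09 R4=0xe4  N=1 Z=0
after  4: R0=0x25 R1=0x3b R2=0x09 R3=0x09 R4=0x32  N=0 Z=0
-- IRQ taken; context saved, return-PC = 5 --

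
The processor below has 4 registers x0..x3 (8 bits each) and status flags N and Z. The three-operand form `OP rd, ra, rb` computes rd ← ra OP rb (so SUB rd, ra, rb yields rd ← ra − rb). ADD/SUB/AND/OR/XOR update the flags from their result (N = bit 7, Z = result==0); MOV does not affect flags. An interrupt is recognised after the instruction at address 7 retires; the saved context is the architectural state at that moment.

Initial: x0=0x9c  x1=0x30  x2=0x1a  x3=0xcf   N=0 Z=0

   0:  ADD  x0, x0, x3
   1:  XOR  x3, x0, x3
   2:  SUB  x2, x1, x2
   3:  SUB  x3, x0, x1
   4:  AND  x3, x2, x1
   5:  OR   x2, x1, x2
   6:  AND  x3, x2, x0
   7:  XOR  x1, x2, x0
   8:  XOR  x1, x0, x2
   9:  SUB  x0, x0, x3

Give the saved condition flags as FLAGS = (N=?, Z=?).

after  0: x0=0x6b x1=0x30 x2=0x1a x3=0xcf  N=0 Z=0
after  1: x0=0x6b x1=0x30 x2=0x1a x3=0xa4  N=1 Z=0
after  2: x0=0x6b x1=0x30 x2=0x16 x3=0xa4  N=0 Z=0
after  3: x0=0x6b x1=0x30 x2=0x16 x3=0x3b  N=0 Z=0
after  4: x0=0x6b x1=0x30 x2=0x16 x3=0x10  N=0 Z=0
after  5: x0=0x6b x1=0x30 x2=0x36 x3=0x10  N=0 Z=0
after  6: x0=0x6b x1=0x30 x2=0x36 x3=0x22  N=0 Z=0
after  7: x0=0x6b x1=0x5d x2=0x36 x3=0x22  N=0 Z=0
-- IRQ taken; context saved, return-PC = 8 --

FLAGS = (N=0, Z=0)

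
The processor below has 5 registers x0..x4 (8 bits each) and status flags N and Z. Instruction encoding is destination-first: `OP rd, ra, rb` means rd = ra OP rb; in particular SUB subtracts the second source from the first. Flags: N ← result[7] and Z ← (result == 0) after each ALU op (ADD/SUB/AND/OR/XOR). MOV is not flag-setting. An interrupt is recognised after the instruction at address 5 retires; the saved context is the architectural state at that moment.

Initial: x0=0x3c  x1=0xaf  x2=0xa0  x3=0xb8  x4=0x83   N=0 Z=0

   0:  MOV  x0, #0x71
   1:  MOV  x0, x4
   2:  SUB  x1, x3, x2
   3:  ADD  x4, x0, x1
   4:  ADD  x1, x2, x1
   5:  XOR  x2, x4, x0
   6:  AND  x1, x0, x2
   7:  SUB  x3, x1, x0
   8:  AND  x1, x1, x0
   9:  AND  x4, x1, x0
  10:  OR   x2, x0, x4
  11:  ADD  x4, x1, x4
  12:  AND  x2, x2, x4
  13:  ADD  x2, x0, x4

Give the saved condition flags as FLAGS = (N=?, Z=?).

FLAGS = (N=0, Z=0)

after  0: x0=0x71 x1=0xaf x2=0xa0 x3=0xb8 x4=0x83  N=0 Z=0
after  1: x0=0x83 x1=0xaf x2=0xa0 x3=0xb8 x4=0x83  N=0 Z=0
after  2: x0=0x83 x1=0x18 x2=0xa0 x3=0xb8 x4=0x83  N=0 Z=0
after  3: x0=0x83 x1=0x18 x2=0xa0 x3=0xb8 x4=0x9b  N=1 Z=0
after  4: x0=0x83 x1=0xb8 x2=0xa0 x3=0xb8 x4=0x9b  N=1 Z=0
after  5: x0=0x83 x1=0xb8 x2=0x18 x3=0xb8 x4=0x9b  N=0 Z=0
-- IRQ taken; context saved, return-PC = 6 --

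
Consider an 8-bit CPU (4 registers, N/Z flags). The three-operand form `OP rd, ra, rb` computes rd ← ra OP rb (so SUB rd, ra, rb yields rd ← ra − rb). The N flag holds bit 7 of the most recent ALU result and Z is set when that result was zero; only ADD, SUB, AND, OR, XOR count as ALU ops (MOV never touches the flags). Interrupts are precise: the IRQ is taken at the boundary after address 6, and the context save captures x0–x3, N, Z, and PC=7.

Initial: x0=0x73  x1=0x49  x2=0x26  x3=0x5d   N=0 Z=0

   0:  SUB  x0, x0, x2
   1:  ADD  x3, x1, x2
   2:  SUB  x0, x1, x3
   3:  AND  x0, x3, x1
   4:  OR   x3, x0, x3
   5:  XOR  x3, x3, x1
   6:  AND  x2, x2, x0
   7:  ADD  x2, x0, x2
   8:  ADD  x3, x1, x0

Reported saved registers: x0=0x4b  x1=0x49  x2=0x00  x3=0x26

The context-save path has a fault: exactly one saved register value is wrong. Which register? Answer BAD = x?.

after  0: x0=0x4d x1=0x49 x2=0x26 x3=0x5d  N=0 Z=0
after  1: x0=0x4d x1=0x49 x2=0x26 x3=0x6f  N=0 Z=0
after  2: x0=0xda x1=0x49 x2=0x26 x3=0x6f  N=1 Z=0
after  3: x0=0x49 x1=0x49 x2=0x26 x3=0x6f  N=0 Z=0
after  4: x0=0x49 x1=0x49 x2=0x26 x3=0x6f  N=0 Z=0
after  5: x0=0x49 x1=0x49 x2=0x26 x3=0x26  N=0 Z=0
after  6: x0=0x49 x1=0x49 x2=0x00 x3=0x26  N=0 Z=1
-- IRQ taken; context saved, return-PC = 7 --
mismatch: x0: reported 0x4b vs actual 0x49

BAD = x0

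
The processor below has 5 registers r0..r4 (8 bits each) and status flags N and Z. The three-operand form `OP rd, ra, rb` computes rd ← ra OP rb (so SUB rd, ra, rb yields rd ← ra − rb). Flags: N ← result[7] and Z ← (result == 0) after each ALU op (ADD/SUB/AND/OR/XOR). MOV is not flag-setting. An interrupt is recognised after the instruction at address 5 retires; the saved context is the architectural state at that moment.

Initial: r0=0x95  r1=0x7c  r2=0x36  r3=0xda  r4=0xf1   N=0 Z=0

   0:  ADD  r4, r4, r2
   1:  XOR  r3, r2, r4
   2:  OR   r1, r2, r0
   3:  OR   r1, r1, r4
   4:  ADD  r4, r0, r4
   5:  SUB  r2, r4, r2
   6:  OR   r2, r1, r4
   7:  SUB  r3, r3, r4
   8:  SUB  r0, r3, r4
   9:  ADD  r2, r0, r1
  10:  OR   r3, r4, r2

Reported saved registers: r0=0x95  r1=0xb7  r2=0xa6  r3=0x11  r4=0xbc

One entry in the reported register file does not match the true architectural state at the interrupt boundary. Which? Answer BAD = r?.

after  0: r0=0x95 r1=0x7c r2=0x36 r3=0xda r4=0x27  N=0 Z=0
after  1: r0=0x95 r1=0x7c r2=0x36 r3=0x11 r4=0x27  N=0 Z=0
after  2: r0=0x95 r1=0xb7 r2=0x36 r3=0x11 r4=0x27  N=1 Z=0
after  3: r0=0x95 r1=0xb7 r2=0x36 r3=0x11 r4=0x27  N=1 Z=0
after  4: r0=0x95 r1=0xb7 r2=0x36 r3=0x11 r4=0xbc  N=1 Z=0
after  5: r0=0x95 r1=0xb7 r2=0x86 r3=0x11 r4=0xbc  N=1 Z=0
-- IRQ taken; context saved, return-PC = 6 --
mismatch: r2: reported 0xa6 vs actual 0x86

BAD = r2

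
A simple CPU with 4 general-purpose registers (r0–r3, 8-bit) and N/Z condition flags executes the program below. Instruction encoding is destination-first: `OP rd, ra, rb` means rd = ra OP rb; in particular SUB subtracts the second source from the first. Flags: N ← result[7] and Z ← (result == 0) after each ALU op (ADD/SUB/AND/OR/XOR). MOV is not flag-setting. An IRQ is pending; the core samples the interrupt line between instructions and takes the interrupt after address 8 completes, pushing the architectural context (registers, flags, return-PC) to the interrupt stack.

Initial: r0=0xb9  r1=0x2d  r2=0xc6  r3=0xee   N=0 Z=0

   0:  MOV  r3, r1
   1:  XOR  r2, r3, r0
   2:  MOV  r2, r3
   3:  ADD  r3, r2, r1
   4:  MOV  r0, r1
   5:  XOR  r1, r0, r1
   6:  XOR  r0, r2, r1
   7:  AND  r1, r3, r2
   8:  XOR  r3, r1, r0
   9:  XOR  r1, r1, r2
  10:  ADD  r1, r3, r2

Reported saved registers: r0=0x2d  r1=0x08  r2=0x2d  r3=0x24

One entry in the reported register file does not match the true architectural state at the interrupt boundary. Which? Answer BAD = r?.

after  0: r0=0xb9 r1=0x2d r2=0xc6 r3=0x2d  N=0 Z=0
after  1: r0=0xb9 r1=0x2d r2=0x94 r3=0x2d  N=1 Z=0
after  2: r0=0xb9 r1=0x2d r2=0x2d r3=0x2d  N=1 Z=0
after  3: r0=0xb9 r1=0x2d r2=0x2d r3=0x5a  N=0 Z=0
after  4: r0=0x2d r1=0x2d r2=0x2d r3=0x5a  N=0 Z=0
after  5: r0=0x2d r1=0x00 r2=0x2d r3=0x5a  N=0 Z=1
after  6: r0=0x2d r1=0x00 r2=0x2d r3=0x5a  N=0 Z=0
after  7: r0=0x2d r1=0x08 r2=0x2d r3=0x5a  N=0 Z=0
after  8: r0=0x2d r1=0x08 r2=0x2d r3=0x25  N=0 Z=0
-- IRQ taken; context saved, return-PC = 9 --
mismatch: r3: reported 0x24 vs actual 0x25

BAD = r3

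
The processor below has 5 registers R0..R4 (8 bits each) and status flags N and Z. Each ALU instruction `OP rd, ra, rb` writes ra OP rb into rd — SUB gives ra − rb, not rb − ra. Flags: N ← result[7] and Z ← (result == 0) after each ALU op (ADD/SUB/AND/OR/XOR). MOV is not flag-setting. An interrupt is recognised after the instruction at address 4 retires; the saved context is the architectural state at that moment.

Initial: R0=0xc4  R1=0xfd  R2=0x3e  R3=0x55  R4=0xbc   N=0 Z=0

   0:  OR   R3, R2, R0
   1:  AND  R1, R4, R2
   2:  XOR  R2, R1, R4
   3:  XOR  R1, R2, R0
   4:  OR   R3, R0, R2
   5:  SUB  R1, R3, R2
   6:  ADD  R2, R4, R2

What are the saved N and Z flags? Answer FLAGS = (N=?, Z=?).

after  0: R0=0xc4 R1=0xfd R2=0x3e R3=0xfe R4=0xbc  N=1 Z=0
after  1: R0=0xc4 R1=0x3c R2=0x3e R3=0xfe R4=0xbc  N=0 Z=0
after  2: R0=0xc4 R1=0x3c R2=0x80 R3=0xfe R4=0xbc  N=1 Z=0
after  3: R0=0xc4 R1=0x44 R2=0x80 R3=0xfe R4=0xbc  N=0 Z=0
after  4: R0=0xc4 R1=0x44 R2=0x80 R3=0xc4 R4=0xbc  N=1 Z=0
-- IRQ taken; context saved, return-PC = 5 --

FLAGS = (N=1, Z=0)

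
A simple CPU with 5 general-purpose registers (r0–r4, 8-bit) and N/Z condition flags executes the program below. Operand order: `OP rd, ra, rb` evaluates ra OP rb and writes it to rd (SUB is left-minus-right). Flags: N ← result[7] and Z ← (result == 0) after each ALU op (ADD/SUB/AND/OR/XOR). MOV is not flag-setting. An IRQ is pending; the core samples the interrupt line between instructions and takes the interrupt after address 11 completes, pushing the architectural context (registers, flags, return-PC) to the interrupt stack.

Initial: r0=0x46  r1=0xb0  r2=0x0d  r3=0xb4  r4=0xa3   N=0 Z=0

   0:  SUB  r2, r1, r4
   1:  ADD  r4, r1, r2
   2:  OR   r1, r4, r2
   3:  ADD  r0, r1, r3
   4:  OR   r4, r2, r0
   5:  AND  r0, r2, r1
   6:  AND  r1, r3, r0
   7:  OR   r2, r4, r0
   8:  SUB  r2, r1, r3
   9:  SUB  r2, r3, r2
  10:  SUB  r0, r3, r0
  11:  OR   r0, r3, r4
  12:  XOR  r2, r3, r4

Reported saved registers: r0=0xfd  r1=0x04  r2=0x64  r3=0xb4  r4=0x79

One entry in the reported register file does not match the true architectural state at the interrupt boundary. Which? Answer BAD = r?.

after  0: r0=0x46 r1=0xb0 r2=0x0d r3=0xb4 r4=0xa3  N=0 Z=0
after  1: r0=0x46 r1=0xb0 r2=0x0d r3=0xb4 r4=0xbd  N=1 Z=0
after  2: r0=0x46 r1=0xbd r2=0x0d r3=0xb4 r4=0xbd  N=1 Z=0
after  3: r0=0x71 r1=0xbd r2=0x0d r3=0xb4 r4=0xbd  N=0 Z=0
after  4: r0=0x71 r1=0xbd r2=0x0d r3=0xb4 r4=0x7d  N=0 Z=0
after  5: r0=0x0d r1=0xbd r2=0x0d r3=0xb4 r4=0x7d  N=0 Z=0
after  6: r0=0x0d r1=0x04 r2=0x0d r3=0xb4 r4=0x7d  N=0 Z=0
after  7: r0=0x0d r1=0x04 r2=0x7d r3=0xb4 r4=0x7d  N=0 Z=0
after  8: r0=0x0d r1=0x04 r2=0x50 r3=0xb4 r4=0x7d  N=0 Z=0
after  9: r0=0x0d r1=0x04 r2=0x64 r3=0xb4 r4=0x7d  N=0 Z=0
after 10: r0=0xa7 r1=0x04 r2=0x64 r3=0xb4 r4=0x7d  N=1 Z=0
after 11: r0=0xfd r1=0x04 r2=0x64 r3=0xb4 r4=0x7d  N=1 Z=0
-- IRQ taken; context saved, return-PC = 12 --
mismatch: r4: reported 0x79 vs actual 0x7d

BAD = r4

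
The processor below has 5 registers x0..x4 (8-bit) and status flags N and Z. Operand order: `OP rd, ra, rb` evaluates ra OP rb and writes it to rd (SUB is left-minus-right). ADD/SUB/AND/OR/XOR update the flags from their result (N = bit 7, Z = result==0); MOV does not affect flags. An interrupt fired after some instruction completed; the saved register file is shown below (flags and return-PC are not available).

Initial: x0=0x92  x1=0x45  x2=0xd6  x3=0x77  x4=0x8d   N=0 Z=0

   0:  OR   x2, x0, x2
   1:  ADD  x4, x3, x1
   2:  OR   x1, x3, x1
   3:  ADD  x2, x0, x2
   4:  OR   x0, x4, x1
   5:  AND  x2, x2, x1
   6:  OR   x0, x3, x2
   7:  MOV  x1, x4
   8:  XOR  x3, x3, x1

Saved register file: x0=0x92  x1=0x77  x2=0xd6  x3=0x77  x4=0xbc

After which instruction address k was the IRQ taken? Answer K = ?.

K = 2

after  0: x0=0x92 x1=0x45 x2=0xd6 x3=0x77 x4=0x8d  N=1 Z=0
after  1: x0=0x92 x1=0x45 x2=0xd6 x3=0x77 x4=0xbc  N=1 Z=0
after  2: x0=0x92 x1=0x77 x2=0xd6 x3=0x77 x4=0xbc  N=0 Z=0
-- IRQ taken; context saved, return-PC = 3 --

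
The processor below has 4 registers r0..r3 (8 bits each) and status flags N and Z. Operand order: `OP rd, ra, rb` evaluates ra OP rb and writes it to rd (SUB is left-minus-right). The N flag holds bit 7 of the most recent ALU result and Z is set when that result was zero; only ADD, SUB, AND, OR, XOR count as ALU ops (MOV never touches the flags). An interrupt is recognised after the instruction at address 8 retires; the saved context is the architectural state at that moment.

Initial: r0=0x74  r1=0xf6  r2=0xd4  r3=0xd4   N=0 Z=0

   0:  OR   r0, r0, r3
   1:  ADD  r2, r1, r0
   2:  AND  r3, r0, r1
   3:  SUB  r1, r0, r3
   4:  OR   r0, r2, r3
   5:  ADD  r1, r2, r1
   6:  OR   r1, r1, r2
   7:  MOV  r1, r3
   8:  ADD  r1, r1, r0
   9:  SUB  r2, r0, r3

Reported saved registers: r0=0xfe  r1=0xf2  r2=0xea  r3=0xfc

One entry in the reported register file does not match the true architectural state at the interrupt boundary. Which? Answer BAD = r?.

after  0: r0=0xf4 r1=0xf6 r2=0xd4 r3=0xd4  N=1 Z=0
after  1: r0=0xf4 r1=0xf6 r2=0xea r3=0xd4  N=1 Z=0
after  2: r0=0xf4 r1=0xf6 r2=0xea r3=0xf4  N=1 Z=0
after  3: r0=0xf4 r1=0x00 r2=0xea r3=0xf4  N=0 Z=1
after  4: r0=0xfe r1=0x00 r2=0xea r3=0xf4  N=1 Z=0
after  5: r0=0xfe r1=0xea r2=0xea r3=0xf4  N=1 Z=0
after  6: r0=0xfe r1=0xea r2=0xea r3=0xf4  N=1 Z=0
after  7: r0=0xfe r1=0xf4 r2=0xea r3=0xf4  N=1 Z=0
after  8: r0=0xfe r1=0xf2 r2=0xea r3=0xf4  N=1 Z=0
-- IRQ taken; context saved, return-PC = 9 --
mismatch: r3: reported 0xfc vs actual 0xf4

BAD = r3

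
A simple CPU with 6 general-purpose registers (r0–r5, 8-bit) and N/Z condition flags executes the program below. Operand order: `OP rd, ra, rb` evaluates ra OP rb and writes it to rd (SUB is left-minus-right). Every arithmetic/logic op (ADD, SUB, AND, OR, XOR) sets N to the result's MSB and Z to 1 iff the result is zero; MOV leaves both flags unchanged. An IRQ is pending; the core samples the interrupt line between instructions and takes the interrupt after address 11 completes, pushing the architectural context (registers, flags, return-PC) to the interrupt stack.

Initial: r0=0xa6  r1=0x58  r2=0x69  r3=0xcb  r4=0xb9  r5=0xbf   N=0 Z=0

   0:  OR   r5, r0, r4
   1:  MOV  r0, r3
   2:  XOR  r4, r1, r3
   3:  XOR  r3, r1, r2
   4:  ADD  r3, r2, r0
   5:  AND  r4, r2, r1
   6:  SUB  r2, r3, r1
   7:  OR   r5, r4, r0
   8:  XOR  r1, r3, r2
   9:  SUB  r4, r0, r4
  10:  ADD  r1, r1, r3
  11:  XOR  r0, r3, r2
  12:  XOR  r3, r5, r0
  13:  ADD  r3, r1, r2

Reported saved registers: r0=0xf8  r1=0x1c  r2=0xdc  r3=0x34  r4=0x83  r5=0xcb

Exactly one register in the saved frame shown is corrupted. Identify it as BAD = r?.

after  0: r0=0xa6 r1=0x58 r2=0x69 r3=0xcb r4=0xb9 r5=0xbf  N=1 Z=0
after  1: r0=0xcb r1=0x58 r2=0x69 r3=0xcb r4=0xb9 r5=0xbf  N=1 Z=0
after  2: r0=0xcb r1=0x58 r2=0x69 r3=0xcb r4=0x93 r5=0xbf  N=1 Z=0
after  3: r0=0xcb r1=0x58 r2=0x69 r3=0x31 r4=0x93 r5=0xbf  N=0 Z=0
after  4: r0=0xcb r1=0x58 r2=0x69 r3=0x34 r4=0x93 r5=0xbf  N=0 Z=0
after  5: r0=0xcb r1=0x58 r2=0x69 r3=0x34 r4=0x48 r5=0xbf  N=0 Z=0
after  6: r0=0xcb r1=0x58 r2=0xdc r3=0x34 r4=0x48 r5=0xbf  N=1 Z=0
after  7: r0=0xcb r1=0x58 r2=0xdc r3=0x34 r4=0x48 r5=0xcb  N=1 Z=0
after  8: r0=0xcb r1=0xe8 r2=0xdc r3=0x34 r4=0x48 r5=0xcb  N=1 Z=0
after  9: r0=0xcb r1=0xe8 r2=0xdc r3=0x34 r4=0x83 r5=0xcb  N=1 Z=0
after 10: r0=0xcb r1=0x1c r2=0xdc r3=0x34 r4=0x83 r5=0xcb  N=0 Z=0
after 11: r0=0xe8 r1=0x1c r2=0xdc r3=0x34 r4=0x83 r5=0xcb  N=1 Z=0
-- IRQ taken; context saved, return-PC = 12 --
mismatch: r0: reported 0xf8 vs actual 0xe8

BAD = r0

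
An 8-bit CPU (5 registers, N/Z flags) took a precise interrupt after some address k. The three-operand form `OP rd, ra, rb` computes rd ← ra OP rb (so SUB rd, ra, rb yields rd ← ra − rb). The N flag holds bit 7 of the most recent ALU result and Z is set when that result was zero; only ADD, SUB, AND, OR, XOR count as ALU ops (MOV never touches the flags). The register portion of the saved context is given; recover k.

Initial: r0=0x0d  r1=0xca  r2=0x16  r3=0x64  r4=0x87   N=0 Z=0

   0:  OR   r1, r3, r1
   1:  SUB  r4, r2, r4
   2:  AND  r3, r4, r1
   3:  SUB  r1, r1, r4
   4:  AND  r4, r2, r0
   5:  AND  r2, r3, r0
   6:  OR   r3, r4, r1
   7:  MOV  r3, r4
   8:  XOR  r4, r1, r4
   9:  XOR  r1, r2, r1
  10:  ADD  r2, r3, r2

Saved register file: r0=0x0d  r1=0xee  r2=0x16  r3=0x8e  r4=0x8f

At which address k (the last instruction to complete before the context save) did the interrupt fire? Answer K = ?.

after  0: r0=0x0d r1=0xee r2=0x16 r3=0x64 r4=0x87  N=1 Z=0
after  1: r0=0x0d r1=0xee r2=0x16 r3=0x64 r4=0x8f  N=1 Z=0
after  2: r0=0x0d r1=0xee r2=0x16 r3=0x8e r4=0x8f  N=1 Z=0
-- IRQ taken; context saved, return-PC = 3 --

K = 2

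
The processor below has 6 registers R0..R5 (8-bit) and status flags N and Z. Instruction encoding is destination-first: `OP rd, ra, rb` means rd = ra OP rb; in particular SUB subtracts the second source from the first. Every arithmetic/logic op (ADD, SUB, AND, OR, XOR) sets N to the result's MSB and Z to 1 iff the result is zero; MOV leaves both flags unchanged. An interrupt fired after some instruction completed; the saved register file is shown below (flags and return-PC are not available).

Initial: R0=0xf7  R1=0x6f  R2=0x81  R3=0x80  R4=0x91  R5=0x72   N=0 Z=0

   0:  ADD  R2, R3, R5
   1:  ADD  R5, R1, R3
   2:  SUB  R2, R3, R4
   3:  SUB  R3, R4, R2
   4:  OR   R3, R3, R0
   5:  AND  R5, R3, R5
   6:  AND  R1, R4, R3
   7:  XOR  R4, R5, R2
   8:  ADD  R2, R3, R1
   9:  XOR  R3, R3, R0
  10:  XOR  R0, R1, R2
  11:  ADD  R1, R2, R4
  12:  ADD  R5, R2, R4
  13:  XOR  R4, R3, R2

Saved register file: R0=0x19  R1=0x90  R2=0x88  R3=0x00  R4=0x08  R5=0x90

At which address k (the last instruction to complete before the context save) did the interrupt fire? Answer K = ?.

after  0: R0=0xf7 R1=0x6f R2=0xf2 R3=0x80 R4=0x91 R5=0x72  N=1 Z=0
after  1: R0=0xf7 R1=0x6f R2=0xf2 R3=0x80 R4=0x91 R5=0xef  N=1 Z=0
after  2: R0=0xf7 R1=0x6f R2=0xef R3=0x80 R4=0x91 R5=0xef  N=1 Z=0
after  3: R0=0xf7 R1=0x6f R2=0xef R3=0xa2 R4=0x91 R5=0xef  N=1 Z=0
after  4: R0=0xf7 R1=0x6f R2=0xef R3=0xf7 R4=0x91 R5=0xef  N=1 Z=0
after  5: R0=0xf7 R1=0x6f R2=0xef R3=0xf7 R4=0x91 R5=0xe7  N=1 Z=0
after  6: R0=0xf7 R1=0x91 R2=0xef R3=0xf7 R4=0x91 R5=0xe7  N=1 Z=0
after  7: R0=0xf7 R1=0x91 R2=0xef R3=0xf7 R4=0x08 R5=0xe7  N=0 Z=0
after  8: R0=0xf7 R1=0x91 R2=0x88 R3=0xf7 R4=0x08 R5=0xe7  N=1 Z=0
after  9: R0=0xf7 R1=0x91 R2=0x88 R3=0x00 R4=0x08 R5=0xe7  N=0 Z=1
after 10: R0=0x19 R1=0x91 R2=0x88 R3=0x00 R4=0x08 R5=0xe7  N=0 Z=0
after 11: R0=0x19 R1=0x90 R2=0x88 R3=0x00 R4=0x08 R5=0xe7  N=1 Z=0
after 12: R0=0x19 R1=0x90 R2=0x88 R3=0x00 R4=0x08 R5=0x90  N=1 Z=0
-- IRQ taken; context saved, return-PC = 13 --

K = 12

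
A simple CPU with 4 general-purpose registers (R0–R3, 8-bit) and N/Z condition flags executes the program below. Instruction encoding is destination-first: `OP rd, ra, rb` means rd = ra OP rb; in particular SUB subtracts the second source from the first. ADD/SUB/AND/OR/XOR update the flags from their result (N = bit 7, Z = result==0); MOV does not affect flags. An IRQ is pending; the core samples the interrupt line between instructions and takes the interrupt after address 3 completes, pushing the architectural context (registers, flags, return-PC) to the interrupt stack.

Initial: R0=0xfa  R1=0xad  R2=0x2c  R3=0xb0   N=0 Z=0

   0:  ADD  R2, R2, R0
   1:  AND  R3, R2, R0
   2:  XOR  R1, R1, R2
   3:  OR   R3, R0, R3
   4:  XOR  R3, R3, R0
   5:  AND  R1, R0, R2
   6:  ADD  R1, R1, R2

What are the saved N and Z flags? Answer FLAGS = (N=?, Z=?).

after  0: R0=0xfa R1=0xad R2=0x26 R3=0xb0  N=0 Z=0
after  1: R0=0xfa R1=0xad R2=0x26 R3=0x22  N=0 Z=0
after  2: R0=0xfa R1=0x8b R2=0x26 R3=0x22  N=1 Z=0
after  3: R0=0xfa R1=0x8b R2=0x26 R3=0xfa  N=1 Z=0
-- IRQ taken; context saved, return-PC = 4 --

FLAGS = (N=1, Z=0)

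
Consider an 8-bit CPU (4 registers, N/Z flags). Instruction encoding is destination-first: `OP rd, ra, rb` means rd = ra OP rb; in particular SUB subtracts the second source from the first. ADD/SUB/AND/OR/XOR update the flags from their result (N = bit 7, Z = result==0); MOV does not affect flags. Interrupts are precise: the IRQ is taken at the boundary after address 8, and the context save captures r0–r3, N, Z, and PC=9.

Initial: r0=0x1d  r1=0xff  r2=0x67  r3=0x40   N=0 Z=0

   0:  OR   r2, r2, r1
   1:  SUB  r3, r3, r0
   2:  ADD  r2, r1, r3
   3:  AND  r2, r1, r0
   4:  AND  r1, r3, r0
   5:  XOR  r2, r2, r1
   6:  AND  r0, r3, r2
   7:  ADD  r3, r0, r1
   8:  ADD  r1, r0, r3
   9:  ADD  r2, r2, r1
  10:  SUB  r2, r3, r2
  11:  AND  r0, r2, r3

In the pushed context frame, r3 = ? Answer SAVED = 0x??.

SAVED = 0x01

after  0: r0=0x1d r1=0xff r2=0xff r3=0x40  N=1 Z=0
after  1: r0=0x1d r1=0xff r2=0xff r3=0x23  N=0 Z=0
after  2: r0=0x1d r1=0xff r2=0x22 r3=0x23  N=0 Z=0
after  3: r0=0x1d r1=0xff r2=0x1d r3=0x23  N=0 Z=0
after  4: r0=0x1d r1=0x01 r2=0x1d r3=0x23  N=0 Z=0
after  5: r0=0x1d r1=0x01 r2=0x1c r3=0x23  N=0 Z=0
after  6: r0=0x00 r1=0x01 r2=0x1c r3=0x23  N=0 Z=1
after  7: r0=0x00 r1=0x01 r2=0x1c r3=0x01  N=0 Z=0
after  8: r0=0x00 r1=0x01 r2=0x1c r3=0x01  N=0 Z=0
-- IRQ taken; context saved, return-PC = 9 --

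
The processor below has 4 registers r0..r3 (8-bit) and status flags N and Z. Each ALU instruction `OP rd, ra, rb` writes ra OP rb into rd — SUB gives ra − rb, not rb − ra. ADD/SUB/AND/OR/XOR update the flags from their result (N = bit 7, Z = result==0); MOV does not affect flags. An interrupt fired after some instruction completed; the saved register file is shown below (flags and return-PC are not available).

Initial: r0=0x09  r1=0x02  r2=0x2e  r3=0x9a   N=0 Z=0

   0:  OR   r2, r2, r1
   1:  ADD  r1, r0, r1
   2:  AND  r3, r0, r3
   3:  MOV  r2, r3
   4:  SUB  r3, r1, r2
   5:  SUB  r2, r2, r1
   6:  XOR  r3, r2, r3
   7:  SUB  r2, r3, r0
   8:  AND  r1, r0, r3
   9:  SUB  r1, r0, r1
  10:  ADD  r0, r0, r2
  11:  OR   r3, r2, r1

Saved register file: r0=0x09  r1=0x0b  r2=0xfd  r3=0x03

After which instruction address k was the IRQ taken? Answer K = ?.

after  0: r0=0x09 r1=0x02 r2=0x2e r3=0x9a  N=0 Z=0
after  1: r0=0x09 r1=0x0b r2=0x2e r3=0x9a  N=0 Z=0
after  2: r0=0x09 r1=0x0b r2=0x2e r3=0x08  N=0 Z=0
after  3: r0=0x09 r1=0x0b r2=0x08 r3=0x08  N=0 Z=0
after  4: r0=0x09 r1=0x0b r2=0x08 r3=0x03  N=0 Z=0
after  5: r0=0x09 r1=0x0b r2=0xfd r3=0x03  N=1 Z=0
-- IRQ taken; context saved, return-PC = 6 --

K = 5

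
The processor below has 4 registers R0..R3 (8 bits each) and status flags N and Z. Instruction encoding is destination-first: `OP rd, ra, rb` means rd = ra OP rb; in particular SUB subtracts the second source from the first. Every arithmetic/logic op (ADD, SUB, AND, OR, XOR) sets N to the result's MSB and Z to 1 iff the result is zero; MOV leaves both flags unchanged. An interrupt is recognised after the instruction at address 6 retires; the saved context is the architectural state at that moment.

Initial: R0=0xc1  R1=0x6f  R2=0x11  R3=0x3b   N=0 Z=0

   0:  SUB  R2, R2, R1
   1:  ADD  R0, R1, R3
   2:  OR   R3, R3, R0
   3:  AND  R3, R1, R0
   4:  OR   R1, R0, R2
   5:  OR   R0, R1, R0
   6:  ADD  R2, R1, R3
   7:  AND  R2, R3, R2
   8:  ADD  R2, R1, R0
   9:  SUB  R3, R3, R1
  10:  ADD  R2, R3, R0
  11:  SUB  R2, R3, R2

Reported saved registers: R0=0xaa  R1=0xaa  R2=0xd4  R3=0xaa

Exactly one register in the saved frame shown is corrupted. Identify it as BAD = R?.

after  0: R0=0xc1 R1=0x6f R2=0xa2 R3=0x3b  N=1 Z=0
after  1: R0=0xaa R1=0x6f R2=0xa2 R3=0x3b  N=1 Z=0
after  2: R0=0xaa R1=0x6f R2=0xa2 R3=0xbb  N=1 Z=0
after  3: R0=0xaa R1=0x6f R2=0xa2 R3=0x2a  N=0 Z=0
after  4: R0=0xaa R1=0xaa R2=0xa2 R3=0x2a  N=1 Z=0
after  5: R0=0xaa R1=0xaa R2=0xa2 R3=0x2a  N=1 Z=0
after  6: R0=0xaa R1=0xaa R2=0xd4 R3=0x2a  N=1 Z=0
-- IRQ taken; context saved, return-PC = 7 --
mismatch: R3: reported 0xaa vs actual 0x2a

BAD = R3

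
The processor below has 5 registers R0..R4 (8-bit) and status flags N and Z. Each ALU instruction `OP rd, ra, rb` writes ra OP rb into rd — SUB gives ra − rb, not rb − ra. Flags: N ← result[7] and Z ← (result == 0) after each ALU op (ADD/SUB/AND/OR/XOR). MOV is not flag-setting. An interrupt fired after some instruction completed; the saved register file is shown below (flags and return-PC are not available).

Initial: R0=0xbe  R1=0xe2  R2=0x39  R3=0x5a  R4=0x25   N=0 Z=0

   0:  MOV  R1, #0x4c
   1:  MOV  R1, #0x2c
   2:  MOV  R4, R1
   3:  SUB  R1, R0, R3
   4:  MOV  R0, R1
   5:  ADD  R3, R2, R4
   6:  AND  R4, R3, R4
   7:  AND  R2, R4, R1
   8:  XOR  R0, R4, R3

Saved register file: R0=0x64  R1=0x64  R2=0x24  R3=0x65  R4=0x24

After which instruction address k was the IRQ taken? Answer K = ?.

K = 7

after  0: R0=0xbe R1=0x4c R2=0x39 R3=0x5a R4=0x25  N=0 Z=0
after  1: R0=0xbe R1=0x2c R2=0x39 R3=0x5a R4=0x25  N=0 Z=0
after  2: R0=0xbe R1=0x2c R2=0x39 R3=0x5a R4=0x2c  N=0 Z=0
after  3: R0=0xbe R1=0x64 R2=0x39 R3=0x5a R4=0x2c  N=0 Z=0
after  4: R0=0x64 R1=0x64 R2=0x39 R3=0x5a R4=0x2c  N=0 Z=0
after  5: R0=0x64 R1=0x64 R2=0x39 R3=0x65 R4=0x2c  N=0 Z=0
after  6: R0=0x64 R1=0x64 R2=0x39 R3=0x65 R4=0x24  N=0 Z=0
after  7: R0=0x64 R1=0x64 R2=0x24 R3=0x65 R4=0x24  N=0 Z=0
-- IRQ taken; context saved, return-PC = 8 --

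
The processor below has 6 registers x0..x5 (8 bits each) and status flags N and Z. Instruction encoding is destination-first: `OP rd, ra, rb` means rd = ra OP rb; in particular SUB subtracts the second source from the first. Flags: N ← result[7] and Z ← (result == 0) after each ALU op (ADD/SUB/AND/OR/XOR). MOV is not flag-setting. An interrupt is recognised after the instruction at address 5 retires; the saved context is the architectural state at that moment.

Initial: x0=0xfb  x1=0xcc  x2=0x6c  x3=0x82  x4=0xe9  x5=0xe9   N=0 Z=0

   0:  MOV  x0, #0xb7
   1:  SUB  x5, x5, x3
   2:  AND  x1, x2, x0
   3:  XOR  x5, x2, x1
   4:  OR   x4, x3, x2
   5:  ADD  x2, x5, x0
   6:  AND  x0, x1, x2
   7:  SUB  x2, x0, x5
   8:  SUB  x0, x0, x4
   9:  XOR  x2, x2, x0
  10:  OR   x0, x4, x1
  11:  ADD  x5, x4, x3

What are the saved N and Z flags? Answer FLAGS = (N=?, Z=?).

after  0: x0=0xb7 x1=0xcc x2=0x6c x3=0x82 x4=0xe9 x5=0xe9  N=0 Z=0
after  1: x0=0xb7 x1=0xcc x2=0x6c x3=0x82 x4=0xe9 x5=0x67  N=0 Z=0
after  2: x0=0xb7 x1=0x24 x2=0x6c x3=0x82 x4=0xe9 x5=0x67  N=0 Z=0
after  3: x0=0xb7 x1=0x24 x2=0x6c x3=0x82 x4=0xe9 x5=0x48  N=0 Z=0
after  4: x0=0xb7 x1=0x24 x2=0x6c x3=0x82 x4=0xee x5=0x48  N=1 Z=0
after  5: x0=0xb7 x1=0x24 x2=0xff x3=0x82 x4=0xee x5=0x48  N=1 Z=0
-- IRQ taken; context saved, return-PC = 6 --

FLAGS = (N=1, Z=0)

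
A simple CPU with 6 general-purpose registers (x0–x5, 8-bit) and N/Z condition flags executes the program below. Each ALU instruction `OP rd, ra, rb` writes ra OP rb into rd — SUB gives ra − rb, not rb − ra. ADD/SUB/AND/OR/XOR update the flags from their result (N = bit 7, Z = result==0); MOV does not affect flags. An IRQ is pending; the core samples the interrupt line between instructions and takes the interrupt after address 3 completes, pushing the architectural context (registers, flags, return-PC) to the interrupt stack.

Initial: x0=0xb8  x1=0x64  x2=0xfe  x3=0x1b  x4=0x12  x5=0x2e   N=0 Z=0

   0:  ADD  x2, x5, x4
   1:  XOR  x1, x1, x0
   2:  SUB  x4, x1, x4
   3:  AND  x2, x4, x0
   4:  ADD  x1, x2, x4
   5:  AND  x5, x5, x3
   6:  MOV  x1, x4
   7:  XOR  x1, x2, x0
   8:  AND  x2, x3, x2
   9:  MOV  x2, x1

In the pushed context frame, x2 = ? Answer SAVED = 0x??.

SAVED = 0x88

after  0: x0=0xb8 x1=0x64 x2=0x40 x3=0x1b x4=0x12 x5=0x2e  N=0 Z=0
after  1: x0=0xb8 x1=0xdc x2=0x40 x3=0x1b x4=0x12 x5=0x2e  N=1 Z=0
after  2: x0=0xb8 x1=0xdc x2=0x40 x3=0x1b x4=0xca x5=0x2e  N=1 Z=0
after  3: x0=0xb8 x1=0xdc x2=0x88 x3=0x1b x4=0xca x5=0x2e  N=1 Z=0
-- IRQ taken; context saved, return-PC = 4 --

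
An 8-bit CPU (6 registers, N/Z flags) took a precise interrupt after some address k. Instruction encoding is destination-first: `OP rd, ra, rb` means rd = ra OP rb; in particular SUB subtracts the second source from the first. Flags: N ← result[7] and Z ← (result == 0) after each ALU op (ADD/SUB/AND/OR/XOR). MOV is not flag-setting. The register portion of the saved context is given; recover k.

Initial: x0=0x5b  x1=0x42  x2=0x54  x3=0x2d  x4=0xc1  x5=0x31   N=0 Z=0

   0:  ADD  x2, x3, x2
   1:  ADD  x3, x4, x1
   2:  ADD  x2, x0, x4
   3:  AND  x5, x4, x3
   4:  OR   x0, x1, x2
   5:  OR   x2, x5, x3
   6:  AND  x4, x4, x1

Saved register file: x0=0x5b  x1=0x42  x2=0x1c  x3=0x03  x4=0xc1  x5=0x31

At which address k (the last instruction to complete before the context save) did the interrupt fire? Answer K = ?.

after  0: x0=0x5b x1=0x42 x2=0x81 x3=0x2d x4=0xc1 x5=0x31  N=1 Z=0
after  1: x0=0x5b x1=0x42 x2=0x81 x3=0x03 x4=0xc1 x5=0x31  N=0 Z=0
after  2: x0=0x5b x1=0x42 x2=0x1c x3=0x03 x4=0xc1 x5=0x31  N=0 Z=0
-- IRQ taken; context saved, return-PC = 3 --

K = 2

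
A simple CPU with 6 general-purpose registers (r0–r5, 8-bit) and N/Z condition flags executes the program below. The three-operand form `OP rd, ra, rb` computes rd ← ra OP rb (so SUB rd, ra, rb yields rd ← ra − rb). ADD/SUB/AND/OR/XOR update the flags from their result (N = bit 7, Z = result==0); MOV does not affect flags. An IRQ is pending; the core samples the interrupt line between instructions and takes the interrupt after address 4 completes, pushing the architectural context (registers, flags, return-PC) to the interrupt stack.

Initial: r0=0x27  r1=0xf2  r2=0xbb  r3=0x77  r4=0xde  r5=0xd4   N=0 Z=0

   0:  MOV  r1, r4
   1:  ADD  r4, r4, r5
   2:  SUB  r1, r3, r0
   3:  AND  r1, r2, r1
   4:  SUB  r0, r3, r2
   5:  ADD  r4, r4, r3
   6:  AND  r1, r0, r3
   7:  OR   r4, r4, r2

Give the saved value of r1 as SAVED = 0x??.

after  0: r0=0x27 r1=0xde r2=0xbb r3=0x77 r4=0xde r5=0xd4  N=0 Z=0
after  1: r0=0x27 r1=0xde r2=0xbb r3=0x77 r4=0xb2 r5=0xd4  N=1 Z=0
after  2: r0=0x27 r1=0x50 r2=0xbb r3=0x77 r4=0xb2 r5=0xd4  N=0 Z=0
after  3: r0=0x27 r1=0x10 r2=0xbb r3=0x77 r4=0xb2 r5=0xd4  N=0 Z=0
after  4: r0=0xbc r1=0x10 r2=0xbb r3=0x77 r4=0xb2 r5=0xd4  N=1 Z=0
-- IRQ taken; context saved, return-PC = 5 --

SAVED = 0x10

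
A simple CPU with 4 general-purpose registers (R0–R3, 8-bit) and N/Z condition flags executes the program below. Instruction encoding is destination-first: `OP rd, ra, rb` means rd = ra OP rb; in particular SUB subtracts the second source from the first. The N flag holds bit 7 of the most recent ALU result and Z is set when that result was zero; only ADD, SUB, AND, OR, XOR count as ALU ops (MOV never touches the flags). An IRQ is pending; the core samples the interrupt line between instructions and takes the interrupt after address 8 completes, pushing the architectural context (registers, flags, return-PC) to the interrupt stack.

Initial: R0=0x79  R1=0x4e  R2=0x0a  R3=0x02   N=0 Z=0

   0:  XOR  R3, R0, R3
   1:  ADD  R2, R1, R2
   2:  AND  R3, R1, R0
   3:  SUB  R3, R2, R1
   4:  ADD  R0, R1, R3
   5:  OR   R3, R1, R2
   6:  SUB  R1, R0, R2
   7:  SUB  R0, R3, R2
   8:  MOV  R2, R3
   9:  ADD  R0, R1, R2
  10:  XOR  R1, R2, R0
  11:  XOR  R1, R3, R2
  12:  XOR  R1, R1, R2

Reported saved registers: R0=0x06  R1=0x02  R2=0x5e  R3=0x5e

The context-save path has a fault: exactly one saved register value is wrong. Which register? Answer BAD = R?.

BAD = R1

after  0: R0=0x79 R1=0x4e R2=0x0a R3=0x7b  N=0 Z=0
after  1: R0=0x79 R1=0x4e R2=0x58 R3=0x7b  N=0 Z=0
after  2: R0=0x79 R1=0x4e R2=0x58 R3=0x48  N=0 Z=0
after  3: R0=0x79 R1=0x4e R2=0x58 R3=0x0a  N=0 Z=0
after  4: R0=0x58 R1=0x4e R2=0x58 R3=0x0a  N=0 Z=0
after  5: R0=0x58 R1=0x4e R2=0x58 R3=0x5e  N=0 Z=0
after  6: R0=0x58 R1=0x00 R2=0x58 R3=0x5e  N=0 Z=1
after  7: R0=0x06 R1=0x00 R2=0x58 R3=0x5e  N=0 Z=0
after  8: R0=0x06 R1=0x00 R2=0x5e R3=0x5e  N=0 Z=0
-- IRQ taken; context saved, return-PC = 9 --
mismatch: R1: reported 0x02 vs actual 0x00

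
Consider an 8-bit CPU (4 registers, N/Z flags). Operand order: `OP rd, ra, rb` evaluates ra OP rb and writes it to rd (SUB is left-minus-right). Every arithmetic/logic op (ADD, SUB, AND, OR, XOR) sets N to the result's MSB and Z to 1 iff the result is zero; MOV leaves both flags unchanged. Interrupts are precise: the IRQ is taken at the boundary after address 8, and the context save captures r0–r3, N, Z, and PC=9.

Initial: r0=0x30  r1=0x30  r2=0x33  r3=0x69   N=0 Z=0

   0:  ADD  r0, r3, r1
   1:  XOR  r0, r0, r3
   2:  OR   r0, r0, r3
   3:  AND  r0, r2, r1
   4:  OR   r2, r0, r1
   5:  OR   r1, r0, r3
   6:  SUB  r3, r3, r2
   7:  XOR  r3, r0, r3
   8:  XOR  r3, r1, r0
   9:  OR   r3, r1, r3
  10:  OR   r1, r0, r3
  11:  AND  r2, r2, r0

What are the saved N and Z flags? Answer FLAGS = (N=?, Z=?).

FLAGS = (N=0, Z=0)

after  0: r0=0x99 r1=0x30 r2=0x33 r3=0x69  N=1 Z=0
after  1: r0=0xf0 r1=0x30 r2=0x33 r3=0x69  N=1 Z=0
after  2: r0=0xf9 r1=0x30 r2=0x33 r3=0x69  N=1 Z=0
after  3: r0=0x30 r1=0x30 r2=0x33 r3=0x69  N=0 Z=0
after  4: r0=0x30 r1=0x30 r2=0x30 r3=0x69  N=0 Z=0
after  5: r0=0x30 r1=0x79 r2=0x30 r3=0x69  N=0 Z=0
after  6: r0=0x30 r1=0x79 r2=0x30 r3=0x39  N=0 Z=0
after  7: r0=0x30 r1=0x79 r2=0x30 r3=0x09  N=0 Z=0
after  8: r0=0x30 r1=0x79 r2=0x30 r3=0x49  N=0 Z=0
-- IRQ taken; context saved, return-PC = 9 --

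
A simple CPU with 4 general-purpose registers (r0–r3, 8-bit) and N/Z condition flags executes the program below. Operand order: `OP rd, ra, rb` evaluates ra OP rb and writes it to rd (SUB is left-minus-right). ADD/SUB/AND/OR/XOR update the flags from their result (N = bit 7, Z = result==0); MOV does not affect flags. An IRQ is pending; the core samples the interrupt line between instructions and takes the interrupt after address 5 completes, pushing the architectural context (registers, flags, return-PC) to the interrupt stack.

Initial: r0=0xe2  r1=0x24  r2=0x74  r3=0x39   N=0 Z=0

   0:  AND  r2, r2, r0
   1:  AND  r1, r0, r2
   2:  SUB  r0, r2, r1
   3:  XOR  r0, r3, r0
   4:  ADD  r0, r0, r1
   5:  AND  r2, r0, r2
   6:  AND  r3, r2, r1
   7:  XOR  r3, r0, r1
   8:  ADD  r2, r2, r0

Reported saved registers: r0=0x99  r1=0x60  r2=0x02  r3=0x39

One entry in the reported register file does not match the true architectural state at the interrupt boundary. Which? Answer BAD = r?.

after  0: r0=0xe2 r1=0x24 r2=0x60 r3=0x39  N=0 Z=0
after  1: r0=0xe2 r1=0x60 r2=0x60 r3=0x39  N=0 Z=0
after  2: r0=0x00 r1=0x60 r2=0x60 r3=0x39  N=0 Z=1
after  3: r0=0x39 r1=0x60 r2=0x60 r3=0x39  N=0 Z=0
after  4: r0=0x99 r1=0x60 r2=0x60 r3=0x39  N=1 Z=0
after  5: r0=0x99 r1=0x60 r2=0x00 r3=0x39  N=0 Z=1
-- IRQ taken; context saved, return-PC = 6 --
mismatch: r2: reported 0x02 vs actual 0x00

BAD = r2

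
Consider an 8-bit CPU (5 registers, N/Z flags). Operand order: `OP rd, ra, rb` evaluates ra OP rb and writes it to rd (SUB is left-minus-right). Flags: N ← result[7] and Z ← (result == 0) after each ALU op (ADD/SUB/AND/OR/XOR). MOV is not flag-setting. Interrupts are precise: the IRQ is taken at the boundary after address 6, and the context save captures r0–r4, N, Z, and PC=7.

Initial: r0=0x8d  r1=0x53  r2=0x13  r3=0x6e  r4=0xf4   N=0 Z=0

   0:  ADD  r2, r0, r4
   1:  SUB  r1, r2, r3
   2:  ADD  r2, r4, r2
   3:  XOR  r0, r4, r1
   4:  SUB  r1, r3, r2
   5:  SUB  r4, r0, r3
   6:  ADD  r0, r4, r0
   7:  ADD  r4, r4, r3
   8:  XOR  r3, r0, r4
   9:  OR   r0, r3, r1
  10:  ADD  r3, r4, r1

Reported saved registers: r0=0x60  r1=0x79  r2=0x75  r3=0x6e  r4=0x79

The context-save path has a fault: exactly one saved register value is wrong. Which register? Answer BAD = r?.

BAD = r1

after  0: r0=0x8d r1=0x53 r2=0x81 r3=0x6e r4=0xf4  N=1 Z=0
after  1: r0=0x8d r1=0x13 r2=0x81 r3=0x6e r4=0xf4  N=0 Z=0
after  2: r0=0x8d r1=0x13 r2=0x75 r3=0x6e r4=0xf4  N=0 Z=0
after  3: r0=0xe7 r1=0x13 r2=0x75 r3=0x6e r4=0xf4  N=1 Z=0
after  4: r0=0xe7 r1=0xf9 r2=0x75 r3=0x6e r4=0xf4  N=1 Z=0
after  5: r0=0xe7 r1=0xf9 r2=0x75 r3=0x6e r4=0x79  N=0 Z=0
after  6: r0=0x60 r1=0xf9 r2=0x75 r3=0x6e r4=0x79  N=0 Z=0
-- IRQ taken; context saved, return-PC = 7 --
mismatch: r1: reported 0x79 vs actual 0xf9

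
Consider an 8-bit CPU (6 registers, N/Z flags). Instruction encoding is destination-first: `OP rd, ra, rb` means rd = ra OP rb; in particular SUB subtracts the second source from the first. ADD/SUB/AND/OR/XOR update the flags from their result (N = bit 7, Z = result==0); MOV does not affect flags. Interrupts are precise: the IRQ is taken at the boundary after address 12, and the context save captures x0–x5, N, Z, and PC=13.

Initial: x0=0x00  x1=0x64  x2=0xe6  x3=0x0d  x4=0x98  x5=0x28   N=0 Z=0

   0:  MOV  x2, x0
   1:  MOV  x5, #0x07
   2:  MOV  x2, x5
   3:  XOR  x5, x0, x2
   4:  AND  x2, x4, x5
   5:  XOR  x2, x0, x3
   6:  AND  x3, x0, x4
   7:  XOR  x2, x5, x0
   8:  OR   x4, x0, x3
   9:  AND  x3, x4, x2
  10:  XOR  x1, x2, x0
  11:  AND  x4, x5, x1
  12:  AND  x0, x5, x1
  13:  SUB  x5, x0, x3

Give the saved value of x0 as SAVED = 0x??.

after  0: x0=0x00 x1=0x64 x2=0x00 x3=0x0d x4=0x98 x5=0x28  N=0 Z=0
after  1: x0=0x00 x1=0x64 x2=0x00 x3=0x0d x4=0x98 x5=0x07  N=0 Z=0
after  2: x0=0x00 x1=0x64 x2=0x07 x3=0x0d x4=0x98 x5=0x07  N=0 Z=0
after  3: x0=0x00 x1=0x64 x2=0x07 x3=0x0d x4=0x98 x5=0x07  N=0 Z=0
after  4: x0=0x00 x1=0x64 x2=0x00 x3=0x0d x4=0x98 x5=0x07  N=0 Z=1
after  5: x0=0x00 x1=0x64 x2=0x0d x3=0x0d x4=0x98 x5=0x07  N=0 Z=0
after  6: x0=0x00 x1=0x64 x2=0x0d x3=0x00 x4=0x98 x5=0x07  N=0 Z=1
after  7: x0=0x00 x1=0x64 x2=0x07 x3=0x00 x4=0x98 x5=0x07  N=0 Z=0
after  8: x0=0x00 x1=0x64 x2=0x07 x3=0x00 x4=0x00 x5=0x07  N=0 Z=1
after  9: x0=0x00 x1=0x64 x2=0x07 x3=0x00 x4=0x00 x5=0x07  N=0 Z=1
after 10: x0=0x00 x1=0x07 x2=0x07 x3=0x00 x4=0x00 x5=0x07  N=0 Z=0
after 11: x0=0x00 x1=0x07 x2=0x07 x3=0x00 x4=0x07 x5=0x07  N=0 Z=0
after 12: x0=0x07 x1=0x07 x2=0x07 x3=0x00 x4=0x07 x5=0x07  N=0 Z=0
-- IRQ taken; context saved, return-PC = 13 --

SAVED = 0x07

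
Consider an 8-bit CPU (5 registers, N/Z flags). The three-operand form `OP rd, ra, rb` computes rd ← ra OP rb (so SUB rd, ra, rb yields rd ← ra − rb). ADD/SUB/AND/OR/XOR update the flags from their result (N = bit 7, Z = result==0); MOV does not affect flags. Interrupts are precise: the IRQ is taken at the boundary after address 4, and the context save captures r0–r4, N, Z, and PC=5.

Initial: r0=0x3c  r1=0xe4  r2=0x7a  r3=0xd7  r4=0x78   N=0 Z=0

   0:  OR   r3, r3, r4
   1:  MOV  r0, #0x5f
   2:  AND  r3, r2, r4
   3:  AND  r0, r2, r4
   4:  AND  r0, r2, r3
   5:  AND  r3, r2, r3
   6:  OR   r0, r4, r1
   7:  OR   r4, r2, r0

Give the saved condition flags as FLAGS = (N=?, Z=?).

FLAGS = (N=0, Z=0)

after  0: r0=0x3c r1=0xe4 r2=0x7a r3=0xff r4=0x78  N=1 Z=0
after  1: r0=0x5f r1=0xe4 r2=0x7a r3=0xff r4=0x78  N=1 Z=0
after  2: r0=0x5f r1=0xe4 r2=0x7a r3=0x78 r4=0x78  N=0 Z=0
after  3: r0=0x78 r1=0xe4 r2=0x7a r3=0x78 r4=0x78  N=0 Z=0
after  4: r0=0x78 r1=0xe4 r2=0x7a r3=0x78 r4=0x78  N=0 Z=0
-- IRQ taken; context saved, return-PC = 5 --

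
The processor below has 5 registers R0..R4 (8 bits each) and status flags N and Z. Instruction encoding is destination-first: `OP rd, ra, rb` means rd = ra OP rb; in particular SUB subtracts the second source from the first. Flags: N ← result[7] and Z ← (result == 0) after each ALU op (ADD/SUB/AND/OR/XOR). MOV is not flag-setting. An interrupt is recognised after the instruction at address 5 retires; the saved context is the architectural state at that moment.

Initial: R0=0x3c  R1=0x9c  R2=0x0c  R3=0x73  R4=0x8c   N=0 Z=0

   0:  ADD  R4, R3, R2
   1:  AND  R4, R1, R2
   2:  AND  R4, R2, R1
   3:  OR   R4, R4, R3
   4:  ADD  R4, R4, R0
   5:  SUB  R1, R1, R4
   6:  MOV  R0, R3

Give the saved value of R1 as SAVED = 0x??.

after  0: R0=0x3c R1=0x9c R2=0x0c R3=0x73 R4=0x7f  N=0 Z=0
after  1: R0=0x3c R1=0x9c R2=0x0c R3=0x73 R4=0x0c  N=0 Z=0
after  2: R0=0x3c R1=0x9c R2=0x0c R3=0x73 R4=0x0c  N=0 Z=0
after  3: R0=0x3c R1=0x9c R2=0x0c R3=0x73 R4=0x7f  N=0 Z=0
after  4: R0=0x3c R1=0x9c R2=0x0c R3=0x73 R4=0xbb  N=1 Z=0
after  5: R0=0x3c R1=0xe1 R2=0x0c R3=0x73 R4=0xbb  N=1 Z=0
-- IRQ taken; context saved, return-PC = 6 --

SAVED = 0xe1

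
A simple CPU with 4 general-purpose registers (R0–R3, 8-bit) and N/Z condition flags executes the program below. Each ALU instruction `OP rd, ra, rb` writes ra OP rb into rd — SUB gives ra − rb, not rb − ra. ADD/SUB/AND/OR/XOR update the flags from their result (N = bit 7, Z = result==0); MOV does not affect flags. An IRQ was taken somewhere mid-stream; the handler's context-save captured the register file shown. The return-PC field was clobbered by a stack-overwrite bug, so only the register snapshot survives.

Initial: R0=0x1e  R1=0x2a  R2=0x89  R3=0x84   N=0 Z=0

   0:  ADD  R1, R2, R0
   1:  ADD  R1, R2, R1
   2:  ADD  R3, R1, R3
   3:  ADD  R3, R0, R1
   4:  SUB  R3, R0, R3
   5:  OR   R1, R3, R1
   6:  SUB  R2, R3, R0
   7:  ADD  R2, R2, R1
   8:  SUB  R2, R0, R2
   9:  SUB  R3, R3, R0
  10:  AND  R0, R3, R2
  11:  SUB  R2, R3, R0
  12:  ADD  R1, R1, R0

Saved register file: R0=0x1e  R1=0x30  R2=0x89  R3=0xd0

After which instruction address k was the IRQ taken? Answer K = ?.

K = 4

after  0: R0=0x1e R1=0xa7 R2=0x89 R3=0x84  N=1 Z=0
after  1: R0=0x1e R1=0x30 R2=0x89 R3=0x84  N=0 Z=0
after  2: R0=0x1e R1=0x30 R2=0x89 R3=0xb4  N=1 Z=0
after  3: R0=0x1e R1=0x30 R2=0x89 R3=0x4e  N=0 Z=0
after  4: R0=0x1e R1=0x30 R2=0x89 R3=0xd0  N=1 Z=0
-- IRQ taken; context saved, return-PC = 5 --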